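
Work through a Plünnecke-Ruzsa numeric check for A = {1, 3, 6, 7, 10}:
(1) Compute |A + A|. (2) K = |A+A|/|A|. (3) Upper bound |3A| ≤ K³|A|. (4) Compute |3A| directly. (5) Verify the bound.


|A| = 5.
Step 1: Compute A + A by enumerating all 25 pairs.
A + A = {2, 4, 6, 7, 8, 9, 10, 11, 12, 13, 14, 16, 17, 20}, so |A + A| = 14.
Step 2: Doubling constant K = |A + A|/|A| = 14/5 = 14/5 ≈ 2.8000.
Step 3: Plünnecke-Ruzsa gives |3A| ≤ K³·|A| = (2.8000)³ · 5 ≈ 109.7600.
Step 4: Compute 3A = A + A + A directly by enumerating all triples (a,b,c) ∈ A³; |3A| = 23.
Step 5: Check 23 ≤ 109.7600? Yes ✓.

K = 14/5, Plünnecke-Ruzsa bound K³|A| ≈ 109.7600, |3A| = 23, inequality holds.


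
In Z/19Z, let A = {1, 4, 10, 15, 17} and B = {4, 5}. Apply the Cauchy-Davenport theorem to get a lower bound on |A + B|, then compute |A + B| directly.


Cauchy-Davenport: |A + B| ≥ min(p, |A| + |B| - 1) for A, B nonempty in Z/pZ.
|A| = 5, |B| = 2, p = 19.
CD lower bound = min(19, 5 + 2 - 1) = min(19, 6) = 6.
Compute A + B mod 19 directly:
a = 1: 1+4=5, 1+5=6
a = 4: 4+4=8, 4+5=9
a = 10: 10+4=14, 10+5=15
a = 15: 15+4=0, 15+5=1
a = 17: 17+4=2, 17+5=3
A + B = {0, 1, 2, 3, 5, 6, 8, 9, 14, 15}, so |A + B| = 10.
Verify: 10 ≥ 6? Yes ✓.

CD lower bound = 6, actual |A + B| = 10.


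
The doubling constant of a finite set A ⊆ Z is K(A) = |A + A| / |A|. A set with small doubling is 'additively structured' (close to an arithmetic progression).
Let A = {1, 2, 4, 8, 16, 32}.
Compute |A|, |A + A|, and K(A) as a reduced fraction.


|A| = 6.
Compute A + A by enumerating all 36 pairs.
A + A = {2, 3, 4, 5, 6, 8, 9, 10, 12, 16, 17, 18, 20, 24, 32, 33, 34, 36, 40, 48, 64}, so |A + A| = 21.
K = |A + A| / |A| = 21/6 = 7/2 ≈ 3.5000.
Reference: AP of size 6 gives K = 11/6 ≈ 1.8333; a fully generic set of size 6 gives K ≈ 3.5000.

|A| = 6, |A + A| = 21, K = 21/6 = 7/2.


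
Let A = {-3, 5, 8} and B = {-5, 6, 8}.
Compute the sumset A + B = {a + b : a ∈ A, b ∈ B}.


A + B = {a + b : a ∈ A, b ∈ B}.
Enumerate all |A|·|B| = 3·3 = 9 pairs (a, b) and collect distinct sums.
a = -3: -3+-5=-8, -3+6=3, -3+8=5
a = 5: 5+-5=0, 5+6=11, 5+8=13
a = 8: 8+-5=3, 8+6=14, 8+8=16
Collecting distinct sums: A + B = {-8, 0, 3, 5, 11, 13, 14, 16}
|A + B| = 8

A + B = {-8, 0, 3, 5, 11, 13, 14, 16}


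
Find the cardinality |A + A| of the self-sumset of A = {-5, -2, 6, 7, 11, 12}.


A + A = {a + a' : a, a' ∈ A}; |A| = 6.
General bounds: 2|A| - 1 ≤ |A + A| ≤ |A|(|A|+1)/2, i.e. 11 ≤ |A + A| ≤ 21.
Lower bound 2|A|-1 is attained iff A is an arithmetic progression.
Enumerate sums a + a' for a ≤ a' (symmetric, so this suffices):
a = -5: -5+-5=-10, -5+-2=-7, -5+6=1, -5+7=2, -5+11=6, -5+12=7
a = -2: -2+-2=-4, -2+6=4, -2+7=5, -2+11=9, -2+12=10
a = 6: 6+6=12, 6+7=13, 6+11=17, 6+12=18
a = 7: 7+7=14, 7+11=18, 7+12=19
a = 11: 11+11=22, 11+12=23
a = 12: 12+12=24
Distinct sums: {-10, -7, -4, 1, 2, 4, 5, 6, 7, 9, 10, 12, 13, 14, 17, 18, 19, 22, 23, 24}
|A + A| = 20

|A + A| = 20


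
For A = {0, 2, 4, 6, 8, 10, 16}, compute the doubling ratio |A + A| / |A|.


|A| = 7.
Compute A + A by enumerating all 49 pairs.
A + A = {0, 2, 4, 6, 8, 10, 12, 14, 16, 18, 20, 22, 24, 26, 32}, so |A + A| = 15.
K = |A + A| / |A| = 15/7 (already in lowest terms) ≈ 2.1429.
Reference: AP of size 7 gives K = 13/7 ≈ 1.8571; a fully generic set of size 7 gives K ≈ 4.0000.

|A| = 7, |A + A| = 15, K = 15/7.


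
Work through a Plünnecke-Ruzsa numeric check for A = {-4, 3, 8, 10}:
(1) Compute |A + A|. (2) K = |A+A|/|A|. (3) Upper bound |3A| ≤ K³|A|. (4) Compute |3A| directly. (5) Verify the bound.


|A| = 4.
Step 1: Compute A + A by enumerating all 16 pairs.
A + A = {-8, -1, 4, 6, 11, 13, 16, 18, 20}, so |A + A| = 9.
Step 2: Doubling constant K = |A + A|/|A| = 9/4 = 9/4 ≈ 2.2500.
Step 3: Plünnecke-Ruzsa gives |3A| ≤ K³·|A| = (2.2500)³ · 4 ≈ 45.5625.
Step 4: Compute 3A = A + A + A directly by enumerating all triples (a,b,c) ∈ A³; |3A| = 16.
Step 5: Check 16 ≤ 45.5625? Yes ✓.

K = 9/4, Plünnecke-Ruzsa bound K³|A| ≈ 45.5625, |3A| = 16, inequality holds.


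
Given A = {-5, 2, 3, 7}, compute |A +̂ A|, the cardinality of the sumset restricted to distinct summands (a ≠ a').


Restricted sumset: A +̂ A = {a + a' : a ∈ A, a' ∈ A, a ≠ a'}.
Equivalently, take A + A and drop any sum 2a that is achievable ONLY as a + a for a ∈ A (i.e. sums representable only with equal summands).
Enumerate pairs (a, a') with a < a' (symmetric, so each unordered pair gives one sum; this covers all a ≠ a'):
  -5 + 2 = -3
  -5 + 3 = -2
  -5 + 7 = 2
  2 + 3 = 5
  2 + 7 = 9
  3 + 7 = 10
Collected distinct sums: {-3, -2, 2, 5, 9, 10}
|A +̂ A| = 6
(Reference bound: |A +̂ A| ≥ 2|A| - 3 for |A| ≥ 2, with |A| = 4 giving ≥ 5.)

|A +̂ A| = 6


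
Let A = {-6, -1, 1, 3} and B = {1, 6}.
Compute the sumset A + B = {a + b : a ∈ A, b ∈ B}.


A + B = {a + b : a ∈ A, b ∈ B}.
Enumerate all |A|·|B| = 4·2 = 8 pairs (a, b) and collect distinct sums.
a = -6: -6+1=-5, -6+6=0
a = -1: -1+1=0, -1+6=5
a = 1: 1+1=2, 1+6=7
a = 3: 3+1=4, 3+6=9
Collecting distinct sums: A + B = {-5, 0, 2, 4, 5, 7, 9}
|A + B| = 7

A + B = {-5, 0, 2, 4, 5, 7, 9}


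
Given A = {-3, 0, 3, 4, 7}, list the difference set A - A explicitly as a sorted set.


A - A = {a - a' : a, a' ∈ A}.
Compute a - a' for each ordered pair (a, a'):
a = -3: -3--3=0, -3-0=-3, -3-3=-6, -3-4=-7, -3-7=-10
a = 0: 0--3=3, 0-0=0, 0-3=-3, 0-4=-4, 0-7=-7
a = 3: 3--3=6, 3-0=3, 3-3=0, 3-4=-1, 3-7=-4
a = 4: 4--3=7, 4-0=4, 4-3=1, 4-4=0, 4-7=-3
a = 7: 7--3=10, 7-0=7, 7-3=4, 7-4=3, 7-7=0
Collecting distinct values (and noting 0 appears from a-a):
A - A = {-10, -7, -6, -4, -3, -1, 0, 1, 3, 4, 6, 7, 10}
|A - A| = 13

A - A = {-10, -7, -6, -4, -3, -1, 0, 1, 3, 4, 6, 7, 10}


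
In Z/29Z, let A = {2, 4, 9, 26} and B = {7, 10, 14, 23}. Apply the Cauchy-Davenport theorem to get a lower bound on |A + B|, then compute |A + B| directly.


Cauchy-Davenport: |A + B| ≥ min(p, |A| + |B| - 1) for A, B nonempty in Z/pZ.
|A| = 4, |B| = 4, p = 29.
CD lower bound = min(29, 4 + 4 - 1) = min(29, 7) = 7.
Compute A + B mod 29 directly:
a = 2: 2+7=9, 2+10=12, 2+14=16, 2+23=25
a = 4: 4+7=11, 4+10=14, 4+14=18, 4+23=27
a = 9: 9+7=16, 9+10=19, 9+14=23, 9+23=3
a = 26: 26+7=4, 26+10=7, 26+14=11, 26+23=20
A + B = {3, 4, 7, 9, 11, 12, 14, 16, 18, 19, 20, 23, 25, 27}, so |A + B| = 14.
Verify: 14 ≥ 7? Yes ✓.

CD lower bound = 7, actual |A + B| = 14.


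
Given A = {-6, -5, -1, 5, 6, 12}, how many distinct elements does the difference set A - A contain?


A - A = {a - a' : a, a' ∈ A}; |A| = 6.
Bounds: 2|A|-1 ≤ |A - A| ≤ |A|² - |A| + 1, i.e. 11 ≤ |A - A| ≤ 31.
Note: 0 ∈ A - A always (from a - a). The set is symmetric: if d ∈ A - A then -d ∈ A - A.
Enumerate nonzero differences d = a - a' with a > a' (then include -d):
Positive differences: {1, 4, 5, 6, 7, 10, 11, 12, 13, 17, 18}
Full difference set: {0} ∪ (positive diffs) ∪ (negative diffs).
|A - A| = 1 + 2·11 = 23 (matches direct enumeration: 23).

|A - A| = 23


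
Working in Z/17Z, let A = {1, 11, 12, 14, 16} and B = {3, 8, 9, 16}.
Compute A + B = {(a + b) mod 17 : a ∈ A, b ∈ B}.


Work in Z/17Z: reduce every sum a + b modulo 17.
Enumerate all 20 pairs:
a = 1: 1+3=4, 1+8=9, 1+9=10, 1+16=0
a = 11: 11+3=14, 11+8=2, 11+9=3, 11+16=10
a = 12: 12+3=15, 12+8=3, 12+9=4, 12+16=11
a = 14: 14+3=0, 14+8=5, 14+9=6, 14+16=13
a = 16: 16+3=2, 16+8=7, 16+9=8, 16+16=15
Distinct residues collected: {0, 2, 3, 4, 5, 6, 7, 8, 9, 10, 11, 13, 14, 15}
|A + B| = 14 (out of 17 total residues).

A + B = {0, 2, 3, 4, 5, 6, 7, 8, 9, 10, 11, 13, 14, 15}


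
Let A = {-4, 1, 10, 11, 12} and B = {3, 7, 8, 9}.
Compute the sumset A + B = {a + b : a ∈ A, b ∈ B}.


A + B = {a + b : a ∈ A, b ∈ B}.
Enumerate all |A|·|B| = 5·4 = 20 pairs (a, b) and collect distinct sums.
a = -4: -4+3=-1, -4+7=3, -4+8=4, -4+9=5
a = 1: 1+3=4, 1+7=8, 1+8=9, 1+9=10
a = 10: 10+3=13, 10+7=17, 10+8=18, 10+9=19
a = 11: 11+3=14, 11+7=18, 11+8=19, 11+9=20
a = 12: 12+3=15, 12+7=19, 12+8=20, 12+9=21
Collecting distinct sums: A + B = {-1, 3, 4, 5, 8, 9, 10, 13, 14, 15, 17, 18, 19, 20, 21}
|A + B| = 15

A + B = {-1, 3, 4, 5, 8, 9, 10, 13, 14, 15, 17, 18, 19, 20, 21}


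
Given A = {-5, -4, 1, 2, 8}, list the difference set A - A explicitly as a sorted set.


A - A = {a - a' : a, a' ∈ A}.
Compute a - a' for each ordered pair (a, a'):
a = -5: -5--5=0, -5--4=-1, -5-1=-6, -5-2=-7, -5-8=-13
a = -4: -4--5=1, -4--4=0, -4-1=-5, -4-2=-6, -4-8=-12
a = 1: 1--5=6, 1--4=5, 1-1=0, 1-2=-1, 1-8=-7
a = 2: 2--5=7, 2--4=6, 2-1=1, 2-2=0, 2-8=-6
a = 8: 8--5=13, 8--4=12, 8-1=7, 8-2=6, 8-8=0
Collecting distinct values (and noting 0 appears from a-a):
A - A = {-13, -12, -7, -6, -5, -1, 0, 1, 5, 6, 7, 12, 13}
|A - A| = 13

A - A = {-13, -12, -7, -6, -5, -1, 0, 1, 5, 6, 7, 12, 13}


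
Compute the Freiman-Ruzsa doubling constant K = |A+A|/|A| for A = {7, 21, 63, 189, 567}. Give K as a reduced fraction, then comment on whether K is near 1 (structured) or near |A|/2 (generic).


|A| = 5.
Compute A + A by enumerating all 25 pairs.
A + A = {14, 28, 42, 70, 84, 126, 196, 210, 252, 378, 574, 588, 630, 756, 1134}, so |A + A| = 15.
K = |A + A| / |A| = 15/5 = 3/1 ≈ 3.0000.
Reference: AP of size 5 gives K = 9/5 ≈ 1.8000; a fully generic set of size 5 gives K ≈ 3.0000.

|A| = 5, |A + A| = 15, K = 15/5 = 3/1.


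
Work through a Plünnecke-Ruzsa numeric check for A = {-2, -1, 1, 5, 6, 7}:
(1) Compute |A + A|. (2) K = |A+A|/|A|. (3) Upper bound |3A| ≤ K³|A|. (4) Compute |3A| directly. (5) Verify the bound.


|A| = 6.
Step 1: Compute A + A by enumerating all 36 pairs.
A + A = {-4, -3, -2, -1, 0, 2, 3, 4, 5, 6, 7, 8, 10, 11, 12, 13, 14}, so |A + A| = 17.
Step 2: Doubling constant K = |A + A|/|A| = 17/6 = 17/6 ≈ 2.8333.
Step 3: Plünnecke-Ruzsa gives |3A| ≤ K³·|A| = (2.8333)³ · 6 ≈ 136.4722.
Step 4: Compute 3A = A + A + A directly by enumerating all triples (a,b,c) ∈ A³; |3A| = 28.
Step 5: Check 28 ≤ 136.4722? Yes ✓.

K = 17/6, Plünnecke-Ruzsa bound K³|A| ≈ 136.4722, |3A| = 28, inequality holds.


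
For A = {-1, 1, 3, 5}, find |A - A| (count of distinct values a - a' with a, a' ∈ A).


A - A = {a - a' : a, a' ∈ A}; |A| = 4.
Bounds: 2|A|-1 ≤ |A - A| ≤ |A|² - |A| + 1, i.e. 7 ≤ |A - A| ≤ 13.
Note: 0 ∈ A - A always (from a - a). The set is symmetric: if d ∈ A - A then -d ∈ A - A.
Enumerate nonzero differences d = a - a' with a > a' (then include -d):
Positive differences: {2, 4, 6}
Full difference set: {0} ∪ (positive diffs) ∪ (negative diffs).
|A - A| = 1 + 2·3 = 7 (matches direct enumeration: 7).

|A - A| = 7


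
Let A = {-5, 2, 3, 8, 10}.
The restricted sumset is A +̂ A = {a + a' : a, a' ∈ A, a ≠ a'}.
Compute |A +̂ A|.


Restricted sumset: A +̂ A = {a + a' : a ∈ A, a' ∈ A, a ≠ a'}.
Equivalently, take A + A and drop any sum 2a that is achievable ONLY as a + a for a ∈ A (i.e. sums representable only with equal summands).
Enumerate pairs (a, a') with a < a' (symmetric, so each unordered pair gives one sum; this covers all a ≠ a'):
  -5 + 2 = -3
  -5 + 3 = -2
  -5 + 8 = 3
  -5 + 10 = 5
  2 + 3 = 5
  2 + 8 = 10
  2 + 10 = 12
  3 + 8 = 11
  3 + 10 = 13
  8 + 10 = 18
Collected distinct sums: {-3, -2, 3, 5, 10, 11, 12, 13, 18}
|A +̂ A| = 9
(Reference bound: |A +̂ A| ≥ 2|A| - 3 for |A| ≥ 2, with |A| = 5 giving ≥ 7.)

|A +̂ A| = 9


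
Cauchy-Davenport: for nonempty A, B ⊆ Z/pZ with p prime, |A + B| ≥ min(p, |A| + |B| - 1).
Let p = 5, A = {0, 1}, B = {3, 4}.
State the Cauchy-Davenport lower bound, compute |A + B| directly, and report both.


Cauchy-Davenport: |A + B| ≥ min(p, |A| + |B| - 1) for A, B nonempty in Z/pZ.
|A| = 2, |B| = 2, p = 5.
CD lower bound = min(5, 2 + 2 - 1) = min(5, 3) = 3.
Compute A + B mod 5 directly:
a = 0: 0+3=3, 0+4=4
a = 1: 1+3=4, 1+4=0
A + B = {0, 3, 4}, so |A + B| = 3.
Verify: 3 ≥ 3? Yes ✓.

CD lower bound = 3, actual |A + B| = 3.


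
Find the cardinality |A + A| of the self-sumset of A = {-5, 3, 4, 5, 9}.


A + A = {a + a' : a, a' ∈ A}; |A| = 5.
General bounds: 2|A| - 1 ≤ |A + A| ≤ |A|(|A|+1)/2, i.e. 9 ≤ |A + A| ≤ 15.
Lower bound 2|A|-1 is attained iff A is an arithmetic progression.
Enumerate sums a + a' for a ≤ a' (symmetric, so this suffices):
a = -5: -5+-5=-10, -5+3=-2, -5+4=-1, -5+5=0, -5+9=4
a = 3: 3+3=6, 3+4=7, 3+5=8, 3+9=12
a = 4: 4+4=8, 4+5=9, 4+9=13
a = 5: 5+5=10, 5+9=14
a = 9: 9+9=18
Distinct sums: {-10, -2, -1, 0, 4, 6, 7, 8, 9, 10, 12, 13, 14, 18}
|A + A| = 14

|A + A| = 14


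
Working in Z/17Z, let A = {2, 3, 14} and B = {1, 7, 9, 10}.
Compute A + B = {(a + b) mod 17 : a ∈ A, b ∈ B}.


Work in Z/17Z: reduce every sum a + b modulo 17.
Enumerate all 12 pairs:
a = 2: 2+1=3, 2+7=9, 2+9=11, 2+10=12
a = 3: 3+1=4, 3+7=10, 3+9=12, 3+10=13
a = 14: 14+1=15, 14+7=4, 14+9=6, 14+10=7
Distinct residues collected: {3, 4, 6, 7, 9, 10, 11, 12, 13, 15}
|A + B| = 10 (out of 17 total residues).

A + B = {3, 4, 6, 7, 9, 10, 11, 12, 13, 15}


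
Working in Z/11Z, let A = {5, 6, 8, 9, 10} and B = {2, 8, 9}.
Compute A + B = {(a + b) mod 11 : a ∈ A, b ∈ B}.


Work in Z/11Z: reduce every sum a + b modulo 11.
Enumerate all 15 pairs:
a = 5: 5+2=7, 5+8=2, 5+9=3
a = 6: 6+2=8, 6+8=3, 6+9=4
a = 8: 8+2=10, 8+8=5, 8+9=6
a = 9: 9+2=0, 9+8=6, 9+9=7
a = 10: 10+2=1, 10+8=7, 10+9=8
Distinct residues collected: {0, 1, 2, 3, 4, 5, 6, 7, 8, 10}
|A + B| = 10 (out of 11 total residues).

A + B = {0, 1, 2, 3, 4, 5, 6, 7, 8, 10}


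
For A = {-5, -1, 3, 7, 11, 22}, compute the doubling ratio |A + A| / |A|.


|A| = 6.
Compute A + A by enumerating all 36 pairs.
A + A = {-10, -6, -2, 2, 6, 10, 14, 17, 18, 21, 22, 25, 29, 33, 44}, so |A + A| = 15.
K = |A + A| / |A| = 15/6 = 5/2 ≈ 2.5000.
Reference: AP of size 6 gives K = 11/6 ≈ 1.8333; a fully generic set of size 6 gives K ≈ 3.5000.

|A| = 6, |A + A| = 15, K = 15/6 = 5/2.


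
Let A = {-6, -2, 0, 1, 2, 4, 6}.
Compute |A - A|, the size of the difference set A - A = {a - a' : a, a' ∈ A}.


A - A = {a - a' : a, a' ∈ A}; |A| = 7.
Bounds: 2|A|-1 ≤ |A - A| ≤ |A|² - |A| + 1, i.e. 13 ≤ |A - A| ≤ 43.
Note: 0 ∈ A - A always (from a - a). The set is symmetric: if d ∈ A - A then -d ∈ A - A.
Enumerate nonzero differences d = a - a' with a > a' (then include -d):
Positive differences: {1, 2, 3, 4, 5, 6, 7, 8, 10, 12}
Full difference set: {0} ∪ (positive diffs) ∪ (negative diffs).
|A - A| = 1 + 2·10 = 21 (matches direct enumeration: 21).

|A - A| = 21


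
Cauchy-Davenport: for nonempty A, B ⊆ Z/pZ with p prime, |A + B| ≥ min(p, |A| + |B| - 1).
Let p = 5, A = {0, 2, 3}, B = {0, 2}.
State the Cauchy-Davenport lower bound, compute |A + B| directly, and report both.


Cauchy-Davenport: |A + B| ≥ min(p, |A| + |B| - 1) for A, B nonempty in Z/pZ.
|A| = 3, |B| = 2, p = 5.
CD lower bound = min(5, 3 + 2 - 1) = min(5, 4) = 4.
Compute A + B mod 5 directly:
a = 0: 0+0=0, 0+2=2
a = 2: 2+0=2, 2+2=4
a = 3: 3+0=3, 3+2=0
A + B = {0, 2, 3, 4}, so |A + B| = 4.
Verify: 4 ≥ 4? Yes ✓.

CD lower bound = 4, actual |A + B| = 4.


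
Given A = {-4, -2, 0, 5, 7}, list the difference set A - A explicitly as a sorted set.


A - A = {a - a' : a, a' ∈ A}.
Compute a - a' for each ordered pair (a, a'):
a = -4: -4--4=0, -4--2=-2, -4-0=-4, -4-5=-9, -4-7=-11
a = -2: -2--4=2, -2--2=0, -2-0=-2, -2-5=-7, -2-7=-9
a = 0: 0--4=4, 0--2=2, 0-0=0, 0-5=-5, 0-7=-7
a = 5: 5--4=9, 5--2=7, 5-0=5, 5-5=0, 5-7=-2
a = 7: 7--4=11, 7--2=9, 7-0=7, 7-5=2, 7-7=0
Collecting distinct values (and noting 0 appears from a-a):
A - A = {-11, -9, -7, -5, -4, -2, 0, 2, 4, 5, 7, 9, 11}
|A - A| = 13

A - A = {-11, -9, -7, -5, -4, -2, 0, 2, 4, 5, 7, 9, 11}


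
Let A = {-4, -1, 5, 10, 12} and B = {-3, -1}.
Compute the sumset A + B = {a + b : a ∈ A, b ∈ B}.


A + B = {a + b : a ∈ A, b ∈ B}.
Enumerate all |A|·|B| = 5·2 = 10 pairs (a, b) and collect distinct sums.
a = -4: -4+-3=-7, -4+-1=-5
a = -1: -1+-3=-4, -1+-1=-2
a = 5: 5+-3=2, 5+-1=4
a = 10: 10+-3=7, 10+-1=9
a = 12: 12+-3=9, 12+-1=11
Collecting distinct sums: A + B = {-7, -5, -4, -2, 2, 4, 7, 9, 11}
|A + B| = 9

A + B = {-7, -5, -4, -2, 2, 4, 7, 9, 11}


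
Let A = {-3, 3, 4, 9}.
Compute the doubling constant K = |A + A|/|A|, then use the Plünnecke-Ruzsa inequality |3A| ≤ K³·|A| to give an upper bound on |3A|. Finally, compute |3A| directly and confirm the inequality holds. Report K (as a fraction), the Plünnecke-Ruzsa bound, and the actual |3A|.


|A| = 4.
Step 1: Compute A + A by enumerating all 16 pairs.
A + A = {-6, 0, 1, 6, 7, 8, 12, 13, 18}, so |A + A| = 9.
Step 2: Doubling constant K = |A + A|/|A| = 9/4 = 9/4 ≈ 2.2500.
Step 3: Plünnecke-Ruzsa gives |3A| ≤ K³·|A| = (2.2500)³ · 4 ≈ 45.5625.
Step 4: Compute 3A = A + A + A directly by enumerating all triples (a,b,c) ∈ A³; |3A| = 16.
Step 5: Check 16 ≤ 45.5625? Yes ✓.

K = 9/4, Plünnecke-Ruzsa bound K³|A| ≈ 45.5625, |3A| = 16, inequality holds.


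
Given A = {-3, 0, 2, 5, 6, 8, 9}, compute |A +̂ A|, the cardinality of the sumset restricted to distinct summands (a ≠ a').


Restricted sumset: A +̂ A = {a + a' : a ∈ A, a' ∈ A, a ≠ a'}.
Equivalently, take A + A and drop any sum 2a that is achievable ONLY as a + a for a ∈ A (i.e. sums representable only with equal summands).
Enumerate pairs (a, a') with a < a' (symmetric, so each unordered pair gives one sum; this covers all a ≠ a'):
  -3 + 0 = -3
  -3 + 2 = -1
  -3 + 5 = 2
  -3 + 6 = 3
  -3 + 8 = 5
  -3 + 9 = 6
  0 + 2 = 2
  0 + 5 = 5
  0 + 6 = 6
  0 + 8 = 8
  0 + 9 = 9
  2 + 5 = 7
  2 + 6 = 8
  2 + 8 = 10
  2 + 9 = 11
  5 + 6 = 11
  5 + 8 = 13
  5 + 9 = 14
  6 + 8 = 14
  6 + 9 = 15
  8 + 9 = 17
Collected distinct sums: {-3, -1, 2, 3, 5, 6, 7, 8, 9, 10, 11, 13, 14, 15, 17}
|A +̂ A| = 15
(Reference bound: |A +̂ A| ≥ 2|A| - 3 for |A| ≥ 2, with |A| = 7 giving ≥ 11.)

|A +̂ A| = 15


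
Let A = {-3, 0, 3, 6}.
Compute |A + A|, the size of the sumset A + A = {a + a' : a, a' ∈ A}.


A + A = {a + a' : a, a' ∈ A}; |A| = 4.
General bounds: 2|A| - 1 ≤ |A + A| ≤ |A|(|A|+1)/2, i.e. 7 ≤ |A + A| ≤ 10.
Lower bound 2|A|-1 is attained iff A is an arithmetic progression.
Enumerate sums a + a' for a ≤ a' (symmetric, so this suffices):
a = -3: -3+-3=-6, -3+0=-3, -3+3=0, -3+6=3
a = 0: 0+0=0, 0+3=3, 0+6=6
a = 3: 3+3=6, 3+6=9
a = 6: 6+6=12
Distinct sums: {-6, -3, 0, 3, 6, 9, 12}
|A + A| = 7

|A + A| = 7


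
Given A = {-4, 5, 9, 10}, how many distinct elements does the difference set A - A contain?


A - A = {a - a' : a, a' ∈ A}; |A| = 4.
Bounds: 2|A|-1 ≤ |A - A| ≤ |A|² - |A| + 1, i.e. 7 ≤ |A - A| ≤ 13.
Note: 0 ∈ A - A always (from a - a). The set is symmetric: if d ∈ A - A then -d ∈ A - A.
Enumerate nonzero differences d = a - a' with a > a' (then include -d):
Positive differences: {1, 4, 5, 9, 13, 14}
Full difference set: {0} ∪ (positive diffs) ∪ (negative diffs).
|A - A| = 1 + 2·6 = 13 (matches direct enumeration: 13).

|A - A| = 13


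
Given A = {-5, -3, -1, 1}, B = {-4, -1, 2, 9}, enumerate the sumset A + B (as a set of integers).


A + B = {a + b : a ∈ A, b ∈ B}.
Enumerate all |A|·|B| = 4·4 = 16 pairs (a, b) and collect distinct sums.
a = -5: -5+-4=-9, -5+-1=-6, -5+2=-3, -5+9=4
a = -3: -3+-4=-7, -3+-1=-4, -3+2=-1, -3+9=6
a = -1: -1+-4=-5, -1+-1=-2, -1+2=1, -1+9=8
a = 1: 1+-4=-3, 1+-1=0, 1+2=3, 1+9=10
Collecting distinct sums: A + B = {-9, -7, -6, -5, -4, -3, -2, -1, 0, 1, 3, 4, 6, 8, 10}
|A + B| = 15

A + B = {-9, -7, -6, -5, -4, -3, -2, -1, 0, 1, 3, 4, 6, 8, 10}


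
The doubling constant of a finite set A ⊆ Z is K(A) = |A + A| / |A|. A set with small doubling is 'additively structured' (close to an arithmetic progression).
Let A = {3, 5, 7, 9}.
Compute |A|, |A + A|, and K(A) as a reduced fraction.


|A| = 4.
Compute A + A by enumerating all 16 pairs.
A + A = {6, 8, 10, 12, 14, 16, 18}, so |A + A| = 7.
K = |A + A| / |A| = 7/4 (already in lowest terms) ≈ 1.7500.
Reference: AP of size 4 gives K = 7/4 ≈ 1.7500; a fully generic set of size 4 gives K ≈ 2.5000.

|A| = 4, |A + A| = 7, K = 7/4.


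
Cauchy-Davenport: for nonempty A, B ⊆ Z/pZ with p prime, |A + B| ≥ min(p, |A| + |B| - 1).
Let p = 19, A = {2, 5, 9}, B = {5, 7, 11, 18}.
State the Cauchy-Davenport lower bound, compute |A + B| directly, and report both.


Cauchy-Davenport: |A + B| ≥ min(p, |A| + |B| - 1) for A, B nonempty in Z/pZ.
|A| = 3, |B| = 4, p = 19.
CD lower bound = min(19, 3 + 4 - 1) = min(19, 6) = 6.
Compute A + B mod 19 directly:
a = 2: 2+5=7, 2+7=9, 2+11=13, 2+18=1
a = 5: 5+5=10, 5+7=12, 5+11=16, 5+18=4
a = 9: 9+5=14, 9+7=16, 9+11=1, 9+18=8
A + B = {1, 4, 7, 8, 9, 10, 12, 13, 14, 16}, so |A + B| = 10.
Verify: 10 ≥ 6? Yes ✓.

CD lower bound = 6, actual |A + B| = 10.


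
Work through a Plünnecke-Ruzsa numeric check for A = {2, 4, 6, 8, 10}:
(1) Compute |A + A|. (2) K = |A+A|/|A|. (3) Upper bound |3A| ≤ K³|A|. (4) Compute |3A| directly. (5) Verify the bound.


|A| = 5.
Step 1: Compute A + A by enumerating all 25 pairs.
A + A = {4, 6, 8, 10, 12, 14, 16, 18, 20}, so |A + A| = 9.
Step 2: Doubling constant K = |A + A|/|A| = 9/5 = 9/5 ≈ 1.8000.
Step 3: Plünnecke-Ruzsa gives |3A| ≤ K³·|A| = (1.8000)³ · 5 ≈ 29.1600.
Step 4: Compute 3A = A + A + A directly by enumerating all triples (a,b,c) ∈ A³; |3A| = 13.
Step 5: Check 13 ≤ 29.1600? Yes ✓.

K = 9/5, Plünnecke-Ruzsa bound K³|A| ≈ 29.1600, |3A| = 13, inequality holds.


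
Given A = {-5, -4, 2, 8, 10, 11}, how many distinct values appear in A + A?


A + A = {a + a' : a, a' ∈ A}; |A| = 6.
General bounds: 2|A| - 1 ≤ |A + A| ≤ |A|(|A|+1)/2, i.e. 11 ≤ |A + A| ≤ 21.
Lower bound 2|A|-1 is attained iff A is an arithmetic progression.
Enumerate sums a + a' for a ≤ a' (symmetric, so this suffices):
a = -5: -5+-5=-10, -5+-4=-9, -5+2=-3, -5+8=3, -5+10=5, -5+11=6
a = -4: -4+-4=-8, -4+2=-2, -4+8=4, -4+10=6, -4+11=7
a = 2: 2+2=4, 2+8=10, 2+10=12, 2+11=13
a = 8: 8+8=16, 8+10=18, 8+11=19
a = 10: 10+10=20, 10+11=21
a = 11: 11+11=22
Distinct sums: {-10, -9, -8, -3, -2, 3, 4, 5, 6, 7, 10, 12, 13, 16, 18, 19, 20, 21, 22}
|A + A| = 19

|A + A| = 19


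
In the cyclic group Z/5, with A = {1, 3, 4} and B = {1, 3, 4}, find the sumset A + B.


Work in Z/5Z: reduce every sum a + b modulo 5.
Enumerate all 9 pairs:
a = 1: 1+1=2, 1+3=4, 1+4=0
a = 3: 3+1=4, 3+3=1, 3+4=2
a = 4: 4+1=0, 4+3=2, 4+4=3
Distinct residues collected: {0, 1, 2, 3, 4}
|A + B| = 5 (out of 5 total residues).

A + B = {0, 1, 2, 3, 4}


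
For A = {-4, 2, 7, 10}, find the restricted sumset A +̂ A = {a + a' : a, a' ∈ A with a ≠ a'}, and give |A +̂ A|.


Restricted sumset: A +̂ A = {a + a' : a ∈ A, a' ∈ A, a ≠ a'}.
Equivalently, take A + A and drop any sum 2a that is achievable ONLY as a + a for a ∈ A (i.e. sums representable only with equal summands).
Enumerate pairs (a, a') with a < a' (symmetric, so each unordered pair gives one sum; this covers all a ≠ a'):
  -4 + 2 = -2
  -4 + 7 = 3
  -4 + 10 = 6
  2 + 7 = 9
  2 + 10 = 12
  7 + 10 = 17
Collected distinct sums: {-2, 3, 6, 9, 12, 17}
|A +̂ A| = 6
(Reference bound: |A +̂ A| ≥ 2|A| - 3 for |A| ≥ 2, with |A| = 4 giving ≥ 5.)

|A +̂ A| = 6


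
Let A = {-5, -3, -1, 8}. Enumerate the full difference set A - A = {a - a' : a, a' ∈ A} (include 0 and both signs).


A - A = {a - a' : a, a' ∈ A}.
Compute a - a' for each ordered pair (a, a'):
a = -5: -5--5=0, -5--3=-2, -5--1=-4, -5-8=-13
a = -3: -3--5=2, -3--3=0, -3--1=-2, -3-8=-11
a = -1: -1--5=4, -1--3=2, -1--1=0, -1-8=-9
a = 8: 8--5=13, 8--3=11, 8--1=9, 8-8=0
Collecting distinct values (and noting 0 appears from a-a):
A - A = {-13, -11, -9, -4, -2, 0, 2, 4, 9, 11, 13}
|A - A| = 11

A - A = {-13, -11, -9, -4, -2, 0, 2, 4, 9, 11, 13}


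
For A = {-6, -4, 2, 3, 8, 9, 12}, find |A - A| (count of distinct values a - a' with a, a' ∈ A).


A - A = {a - a' : a, a' ∈ A}; |A| = 7.
Bounds: 2|A|-1 ≤ |A - A| ≤ |A|² - |A| + 1, i.e. 13 ≤ |A - A| ≤ 43.
Note: 0 ∈ A - A always (from a - a). The set is symmetric: if d ∈ A - A then -d ∈ A - A.
Enumerate nonzero differences d = a - a' with a > a' (then include -d):
Positive differences: {1, 2, 3, 4, 5, 6, 7, 8, 9, 10, 12, 13, 14, 15, 16, 18}
Full difference set: {0} ∪ (positive diffs) ∪ (negative diffs).
|A - A| = 1 + 2·16 = 33 (matches direct enumeration: 33).

|A - A| = 33


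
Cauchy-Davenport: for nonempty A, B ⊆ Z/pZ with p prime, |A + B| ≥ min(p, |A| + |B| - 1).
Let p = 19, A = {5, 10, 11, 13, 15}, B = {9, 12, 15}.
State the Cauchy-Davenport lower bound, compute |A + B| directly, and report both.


Cauchy-Davenport: |A + B| ≥ min(p, |A| + |B| - 1) for A, B nonempty in Z/pZ.
|A| = 5, |B| = 3, p = 19.
CD lower bound = min(19, 5 + 3 - 1) = min(19, 7) = 7.
Compute A + B mod 19 directly:
a = 5: 5+9=14, 5+12=17, 5+15=1
a = 10: 10+9=0, 10+12=3, 10+15=6
a = 11: 11+9=1, 11+12=4, 11+15=7
a = 13: 13+9=3, 13+12=6, 13+15=9
a = 15: 15+9=5, 15+12=8, 15+15=11
A + B = {0, 1, 3, 4, 5, 6, 7, 8, 9, 11, 14, 17}, so |A + B| = 12.
Verify: 12 ≥ 7? Yes ✓.

CD lower bound = 7, actual |A + B| = 12.


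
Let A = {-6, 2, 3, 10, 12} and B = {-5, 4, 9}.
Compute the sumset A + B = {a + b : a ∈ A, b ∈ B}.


A + B = {a + b : a ∈ A, b ∈ B}.
Enumerate all |A|·|B| = 5·3 = 15 pairs (a, b) and collect distinct sums.
a = -6: -6+-5=-11, -6+4=-2, -6+9=3
a = 2: 2+-5=-3, 2+4=6, 2+9=11
a = 3: 3+-5=-2, 3+4=7, 3+9=12
a = 10: 10+-5=5, 10+4=14, 10+9=19
a = 12: 12+-5=7, 12+4=16, 12+9=21
Collecting distinct sums: A + B = {-11, -3, -2, 3, 5, 6, 7, 11, 12, 14, 16, 19, 21}
|A + B| = 13

A + B = {-11, -3, -2, 3, 5, 6, 7, 11, 12, 14, 16, 19, 21}


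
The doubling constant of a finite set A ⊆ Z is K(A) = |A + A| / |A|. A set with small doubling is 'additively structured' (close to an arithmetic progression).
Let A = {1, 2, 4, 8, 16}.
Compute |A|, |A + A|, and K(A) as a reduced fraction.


|A| = 5.
Compute A + A by enumerating all 25 pairs.
A + A = {2, 3, 4, 5, 6, 8, 9, 10, 12, 16, 17, 18, 20, 24, 32}, so |A + A| = 15.
K = |A + A| / |A| = 15/5 = 3/1 ≈ 3.0000.
Reference: AP of size 5 gives K = 9/5 ≈ 1.8000; a fully generic set of size 5 gives K ≈ 3.0000.

|A| = 5, |A + A| = 15, K = 15/5 = 3/1.


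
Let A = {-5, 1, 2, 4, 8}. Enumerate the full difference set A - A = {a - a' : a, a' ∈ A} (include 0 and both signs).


A - A = {a - a' : a, a' ∈ A}.
Compute a - a' for each ordered pair (a, a'):
a = -5: -5--5=0, -5-1=-6, -5-2=-7, -5-4=-9, -5-8=-13
a = 1: 1--5=6, 1-1=0, 1-2=-1, 1-4=-3, 1-8=-7
a = 2: 2--5=7, 2-1=1, 2-2=0, 2-4=-2, 2-8=-6
a = 4: 4--5=9, 4-1=3, 4-2=2, 4-4=0, 4-8=-4
a = 8: 8--5=13, 8-1=7, 8-2=6, 8-4=4, 8-8=0
Collecting distinct values (and noting 0 appears from a-a):
A - A = {-13, -9, -7, -6, -4, -3, -2, -1, 0, 1, 2, 3, 4, 6, 7, 9, 13}
|A - A| = 17

A - A = {-13, -9, -7, -6, -4, -3, -2, -1, 0, 1, 2, 3, 4, 6, 7, 9, 13}


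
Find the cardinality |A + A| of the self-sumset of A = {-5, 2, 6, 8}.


A + A = {a + a' : a, a' ∈ A}; |A| = 4.
General bounds: 2|A| - 1 ≤ |A + A| ≤ |A|(|A|+1)/2, i.e. 7 ≤ |A + A| ≤ 10.
Lower bound 2|A|-1 is attained iff A is an arithmetic progression.
Enumerate sums a + a' for a ≤ a' (symmetric, so this suffices):
a = -5: -5+-5=-10, -5+2=-3, -5+6=1, -5+8=3
a = 2: 2+2=4, 2+6=8, 2+8=10
a = 6: 6+6=12, 6+8=14
a = 8: 8+8=16
Distinct sums: {-10, -3, 1, 3, 4, 8, 10, 12, 14, 16}
|A + A| = 10

|A + A| = 10


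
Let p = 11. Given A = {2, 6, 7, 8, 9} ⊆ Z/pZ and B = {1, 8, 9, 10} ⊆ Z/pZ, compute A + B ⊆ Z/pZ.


Work in Z/11Z: reduce every sum a + b modulo 11.
Enumerate all 20 pairs:
a = 2: 2+1=3, 2+8=10, 2+9=0, 2+10=1
a = 6: 6+1=7, 6+8=3, 6+9=4, 6+10=5
a = 7: 7+1=8, 7+8=4, 7+9=5, 7+10=6
a = 8: 8+1=9, 8+8=5, 8+9=6, 8+10=7
a = 9: 9+1=10, 9+8=6, 9+9=7, 9+10=8
Distinct residues collected: {0, 1, 3, 4, 5, 6, 7, 8, 9, 10}
|A + B| = 10 (out of 11 total residues).

A + B = {0, 1, 3, 4, 5, 6, 7, 8, 9, 10}


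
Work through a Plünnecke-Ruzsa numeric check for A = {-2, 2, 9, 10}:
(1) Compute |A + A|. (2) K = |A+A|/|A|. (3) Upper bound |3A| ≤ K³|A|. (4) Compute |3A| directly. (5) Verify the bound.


|A| = 4.
Step 1: Compute A + A by enumerating all 16 pairs.
A + A = {-4, 0, 4, 7, 8, 11, 12, 18, 19, 20}, so |A + A| = 10.
Step 2: Doubling constant K = |A + A|/|A| = 10/4 = 10/4 ≈ 2.5000.
Step 3: Plünnecke-Ruzsa gives |3A| ≤ K³·|A| = (2.5000)³ · 4 ≈ 62.5000.
Step 4: Compute 3A = A + A + A directly by enumerating all triples (a,b,c) ∈ A³; |3A| = 19.
Step 5: Check 19 ≤ 62.5000? Yes ✓.

K = 10/4, Plünnecke-Ruzsa bound K³|A| ≈ 62.5000, |3A| = 19, inequality holds.


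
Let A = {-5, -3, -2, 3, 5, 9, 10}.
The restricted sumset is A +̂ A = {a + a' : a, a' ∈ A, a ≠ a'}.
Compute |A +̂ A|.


Restricted sumset: A +̂ A = {a + a' : a ∈ A, a' ∈ A, a ≠ a'}.
Equivalently, take A + A and drop any sum 2a that is achievable ONLY as a + a for a ∈ A (i.e. sums representable only with equal summands).
Enumerate pairs (a, a') with a < a' (symmetric, so each unordered pair gives one sum; this covers all a ≠ a'):
  -5 + -3 = -8
  -5 + -2 = -7
  -5 + 3 = -2
  -5 + 5 = 0
  -5 + 9 = 4
  -5 + 10 = 5
  -3 + -2 = -5
  -3 + 3 = 0
  -3 + 5 = 2
  -3 + 9 = 6
  -3 + 10 = 7
  -2 + 3 = 1
  -2 + 5 = 3
  -2 + 9 = 7
  -2 + 10 = 8
  3 + 5 = 8
  3 + 9 = 12
  3 + 10 = 13
  5 + 9 = 14
  5 + 10 = 15
  9 + 10 = 19
Collected distinct sums: {-8, -7, -5, -2, 0, 1, 2, 3, 4, 5, 6, 7, 8, 12, 13, 14, 15, 19}
|A +̂ A| = 18
(Reference bound: |A +̂ A| ≥ 2|A| - 3 for |A| ≥ 2, with |A| = 7 giving ≥ 11.)

|A +̂ A| = 18


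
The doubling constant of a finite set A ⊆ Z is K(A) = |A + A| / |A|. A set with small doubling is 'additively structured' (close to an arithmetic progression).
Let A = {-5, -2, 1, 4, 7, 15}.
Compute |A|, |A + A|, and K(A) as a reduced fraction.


|A| = 6.
Compute A + A by enumerating all 36 pairs.
A + A = {-10, -7, -4, -1, 2, 5, 8, 10, 11, 13, 14, 16, 19, 22, 30}, so |A + A| = 15.
K = |A + A| / |A| = 15/6 = 5/2 ≈ 2.5000.
Reference: AP of size 6 gives K = 11/6 ≈ 1.8333; a fully generic set of size 6 gives K ≈ 3.5000.

|A| = 6, |A + A| = 15, K = 15/6 = 5/2.


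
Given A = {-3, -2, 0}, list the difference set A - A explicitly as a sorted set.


A - A = {a - a' : a, a' ∈ A}.
Compute a - a' for each ordered pair (a, a'):
a = -3: -3--3=0, -3--2=-1, -3-0=-3
a = -2: -2--3=1, -2--2=0, -2-0=-2
a = 0: 0--3=3, 0--2=2, 0-0=0
Collecting distinct values (and noting 0 appears from a-a):
A - A = {-3, -2, -1, 0, 1, 2, 3}
|A - A| = 7

A - A = {-3, -2, -1, 0, 1, 2, 3}


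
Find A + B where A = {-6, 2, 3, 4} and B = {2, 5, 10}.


A + B = {a + b : a ∈ A, b ∈ B}.
Enumerate all |A|·|B| = 4·3 = 12 pairs (a, b) and collect distinct sums.
a = -6: -6+2=-4, -6+5=-1, -6+10=4
a = 2: 2+2=4, 2+5=7, 2+10=12
a = 3: 3+2=5, 3+5=8, 3+10=13
a = 4: 4+2=6, 4+5=9, 4+10=14
Collecting distinct sums: A + B = {-4, -1, 4, 5, 6, 7, 8, 9, 12, 13, 14}
|A + B| = 11

A + B = {-4, -1, 4, 5, 6, 7, 8, 9, 12, 13, 14}


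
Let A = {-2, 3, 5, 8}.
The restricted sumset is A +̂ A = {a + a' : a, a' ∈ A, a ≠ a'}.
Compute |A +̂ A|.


Restricted sumset: A +̂ A = {a + a' : a ∈ A, a' ∈ A, a ≠ a'}.
Equivalently, take A + A and drop any sum 2a that is achievable ONLY as a + a for a ∈ A (i.e. sums representable only with equal summands).
Enumerate pairs (a, a') with a < a' (symmetric, so each unordered pair gives one sum; this covers all a ≠ a'):
  -2 + 3 = 1
  -2 + 5 = 3
  -2 + 8 = 6
  3 + 5 = 8
  3 + 8 = 11
  5 + 8 = 13
Collected distinct sums: {1, 3, 6, 8, 11, 13}
|A +̂ A| = 6
(Reference bound: |A +̂ A| ≥ 2|A| - 3 for |A| ≥ 2, with |A| = 4 giving ≥ 5.)

|A +̂ A| = 6


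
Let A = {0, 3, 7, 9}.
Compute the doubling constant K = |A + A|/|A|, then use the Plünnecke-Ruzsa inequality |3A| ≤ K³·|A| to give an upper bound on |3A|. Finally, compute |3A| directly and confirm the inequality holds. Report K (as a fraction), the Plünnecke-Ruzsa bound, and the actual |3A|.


|A| = 4.
Step 1: Compute A + A by enumerating all 16 pairs.
A + A = {0, 3, 6, 7, 9, 10, 12, 14, 16, 18}, so |A + A| = 10.
Step 2: Doubling constant K = |A + A|/|A| = 10/4 = 10/4 ≈ 2.5000.
Step 3: Plünnecke-Ruzsa gives |3A| ≤ K³·|A| = (2.5000)³ · 4 ≈ 62.5000.
Step 4: Compute 3A = A + A + A directly by enumerating all triples (a,b,c) ∈ A³; |3A| = 18.
Step 5: Check 18 ≤ 62.5000? Yes ✓.

K = 10/4, Plünnecke-Ruzsa bound K³|A| ≈ 62.5000, |3A| = 18, inequality holds.


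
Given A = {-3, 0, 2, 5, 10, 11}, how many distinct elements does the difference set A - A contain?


A - A = {a - a' : a, a' ∈ A}; |A| = 6.
Bounds: 2|A|-1 ≤ |A - A| ≤ |A|² - |A| + 1, i.e. 11 ≤ |A - A| ≤ 31.
Note: 0 ∈ A - A always (from a - a). The set is symmetric: if d ∈ A - A then -d ∈ A - A.
Enumerate nonzero differences d = a - a' with a > a' (then include -d):
Positive differences: {1, 2, 3, 5, 6, 8, 9, 10, 11, 13, 14}
Full difference set: {0} ∪ (positive diffs) ∪ (negative diffs).
|A - A| = 1 + 2·11 = 23 (matches direct enumeration: 23).

|A - A| = 23


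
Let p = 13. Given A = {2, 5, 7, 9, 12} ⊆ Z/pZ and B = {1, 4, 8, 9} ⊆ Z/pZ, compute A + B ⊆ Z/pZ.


Work in Z/13Z: reduce every sum a + b modulo 13.
Enumerate all 20 pairs:
a = 2: 2+1=3, 2+4=6, 2+8=10, 2+9=11
a = 5: 5+1=6, 5+4=9, 5+8=0, 5+9=1
a = 7: 7+1=8, 7+4=11, 7+8=2, 7+9=3
a = 9: 9+1=10, 9+4=0, 9+8=4, 9+9=5
a = 12: 12+1=0, 12+4=3, 12+8=7, 12+9=8
Distinct residues collected: {0, 1, 2, 3, 4, 5, 6, 7, 8, 9, 10, 11}
|A + B| = 12 (out of 13 total residues).

A + B = {0, 1, 2, 3, 4, 5, 6, 7, 8, 9, 10, 11}


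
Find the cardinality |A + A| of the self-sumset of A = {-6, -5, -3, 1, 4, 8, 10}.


A + A = {a + a' : a, a' ∈ A}; |A| = 7.
General bounds: 2|A| - 1 ≤ |A + A| ≤ |A|(|A|+1)/2, i.e. 13 ≤ |A + A| ≤ 28.
Lower bound 2|A|-1 is attained iff A is an arithmetic progression.
Enumerate sums a + a' for a ≤ a' (symmetric, so this suffices):
a = -6: -6+-6=-12, -6+-5=-11, -6+-3=-9, -6+1=-5, -6+4=-2, -6+8=2, -6+10=4
a = -5: -5+-5=-10, -5+-3=-8, -5+1=-4, -5+4=-1, -5+8=3, -5+10=5
a = -3: -3+-3=-6, -3+1=-2, -3+4=1, -3+8=5, -3+10=7
a = 1: 1+1=2, 1+4=5, 1+8=9, 1+10=11
a = 4: 4+4=8, 4+8=12, 4+10=14
a = 8: 8+8=16, 8+10=18
a = 10: 10+10=20
Distinct sums: {-12, -11, -10, -9, -8, -6, -5, -4, -2, -1, 1, 2, 3, 4, 5, 7, 8, 9, 11, 12, 14, 16, 18, 20}
|A + A| = 24

|A + A| = 24


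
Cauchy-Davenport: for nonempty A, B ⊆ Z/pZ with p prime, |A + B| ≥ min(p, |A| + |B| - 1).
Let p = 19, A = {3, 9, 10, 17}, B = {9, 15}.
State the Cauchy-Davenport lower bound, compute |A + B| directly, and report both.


Cauchy-Davenport: |A + B| ≥ min(p, |A| + |B| - 1) for A, B nonempty in Z/pZ.
|A| = 4, |B| = 2, p = 19.
CD lower bound = min(19, 4 + 2 - 1) = min(19, 5) = 5.
Compute A + B mod 19 directly:
a = 3: 3+9=12, 3+15=18
a = 9: 9+9=18, 9+15=5
a = 10: 10+9=0, 10+15=6
a = 17: 17+9=7, 17+15=13
A + B = {0, 5, 6, 7, 12, 13, 18}, so |A + B| = 7.
Verify: 7 ≥ 5? Yes ✓.

CD lower bound = 5, actual |A + B| = 7.


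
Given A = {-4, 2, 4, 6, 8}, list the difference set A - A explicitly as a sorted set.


A - A = {a - a' : a, a' ∈ A}.
Compute a - a' for each ordered pair (a, a'):
a = -4: -4--4=0, -4-2=-6, -4-4=-8, -4-6=-10, -4-8=-12
a = 2: 2--4=6, 2-2=0, 2-4=-2, 2-6=-4, 2-8=-6
a = 4: 4--4=8, 4-2=2, 4-4=0, 4-6=-2, 4-8=-4
a = 6: 6--4=10, 6-2=4, 6-4=2, 6-6=0, 6-8=-2
a = 8: 8--4=12, 8-2=6, 8-4=4, 8-6=2, 8-8=0
Collecting distinct values (and noting 0 appears from a-a):
A - A = {-12, -10, -8, -6, -4, -2, 0, 2, 4, 6, 8, 10, 12}
|A - A| = 13

A - A = {-12, -10, -8, -6, -4, -2, 0, 2, 4, 6, 8, 10, 12}


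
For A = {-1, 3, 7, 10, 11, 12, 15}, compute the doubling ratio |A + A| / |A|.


|A| = 7.
Compute A + A by enumerating all 49 pairs.
A + A = {-2, 2, 6, 9, 10, 11, 13, 14, 15, 17, 18, 19, 20, 21, 22, 23, 24, 25, 26, 27, 30}, so |A + A| = 21.
K = |A + A| / |A| = 21/7 = 3/1 ≈ 3.0000.
Reference: AP of size 7 gives K = 13/7 ≈ 1.8571; a fully generic set of size 7 gives K ≈ 4.0000.

|A| = 7, |A + A| = 21, K = 21/7 = 3/1.


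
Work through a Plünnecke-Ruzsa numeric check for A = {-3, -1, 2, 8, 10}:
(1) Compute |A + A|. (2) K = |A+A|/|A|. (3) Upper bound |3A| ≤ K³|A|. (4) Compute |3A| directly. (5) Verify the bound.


|A| = 5.
Step 1: Compute A + A by enumerating all 25 pairs.
A + A = {-6, -4, -2, -1, 1, 4, 5, 7, 9, 10, 12, 16, 18, 20}, so |A + A| = 14.
Step 2: Doubling constant K = |A + A|/|A| = 14/5 = 14/5 ≈ 2.8000.
Step 3: Plünnecke-Ruzsa gives |3A| ≤ K³·|A| = (2.8000)³ · 5 ≈ 109.7600.
Step 4: Compute 3A = A + A + A directly by enumerating all triples (a,b,c) ∈ A³; |3A| = 29.
Step 5: Check 29 ≤ 109.7600? Yes ✓.

K = 14/5, Plünnecke-Ruzsa bound K³|A| ≈ 109.7600, |3A| = 29, inequality holds.


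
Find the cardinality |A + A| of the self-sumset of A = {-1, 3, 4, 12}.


A + A = {a + a' : a, a' ∈ A}; |A| = 4.
General bounds: 2|A| - 1 ≤ |A + A| ≤ |A|(|A|+1)/2, i.e. 7 ≤ |A + A| ≤ 10.
Lower bound 2|A|-1 is attained iff A is an arithmetic progression.
Enumerate sums a + a' for a ≤ a' (symmetric, so this suffices):
a = -1: -1+-1=-2, -1+3=2, -1+4=3, -1+12=11
a = 3: 3+3=6, 3+4=7, 3+12=15
a = 4: 4+4=8, 4+12=16
a = 12: 12+12=24
Distinct sums: {-2, 2, 3, 6, 7, 8, 11, 15, 16, 24}
|A + A| = 10

|A + A| = 10


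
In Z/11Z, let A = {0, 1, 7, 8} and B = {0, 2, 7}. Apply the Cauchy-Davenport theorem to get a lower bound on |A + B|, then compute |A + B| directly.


Cauchy-Davenport: |A + B| ≥ min(p, |A| + |B| - 1) for A, B nonempty in Z/pZ.
|A| = 4, |B| = 3, p = 11.
CD lower bound = min(11, 4 + 3 - 1) = min(11, 6) = 6.
Compute A + B mod 11 directly:
a = 0: 0+0=0, 0+2=2, 0+7=7
a = 1: 1+0=1, 1+2=3, 1+7=8
a = 7: 7+0=7, 7+2=9, 7+7=3
a = 8: 8+0=8, 8+2=10, 8+7=4
A + B = {0, 1, 2, 3, 4, 7, 8, 9, 10}, so |A + B| = 9.
Verify: 9 ≥ 6? Yes ✓.

CD lower bound = 6, actual |A + B| = 9.


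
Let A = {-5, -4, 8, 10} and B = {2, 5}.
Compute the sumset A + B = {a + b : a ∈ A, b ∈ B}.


A + B = {a + b : a ∈ A, b ∈ B}.
Enumerate all |A|·|B| = 4·2 = 8 pairs (a, b) and collect distinct sums.
a = -5: -5+2=-3, -5+5=0
a = -4: -4+2=-2, -4+5=1
a = 8: 8+2=10, 8+5=13
a = 10: 10+2=12, 10+5=15
Collecting distinct sums: A + B = {-3, -2, 0, 1, 10, 12, 13, 15}
|A + B| = 8

A + B = {-3, -2, 0, 1, 10, 12, 13, 15}


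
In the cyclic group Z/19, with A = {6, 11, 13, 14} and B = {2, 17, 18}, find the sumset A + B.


Work in Z/19Z: reduce every sum a + b modulo 19.
Enumerate all 12 pairs:
a = 6: 6+2=8, 6+17=4, 6+18=5
a = 11: 11+2=13, 11+17=9, 11+18=10
a = 13: 13+2=15, 13+17=11, 13+18=12
a = 14: 14+2=16, 14+17=12, 14+18=13
Distinct residues collected: {4, 5, 8, 9, 10, 11, 12, 13, 15, 16}
|A + B| = 10 (out of 19 total residues).

A + B = {4, 5, 8, 9, 10, 11, 12, 13, 15, 16}


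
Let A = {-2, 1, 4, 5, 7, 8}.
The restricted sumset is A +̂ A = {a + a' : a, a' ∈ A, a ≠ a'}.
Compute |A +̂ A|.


Restricted sumset: A +̂ A = {a + a' : a ∈ A, a' ∈ A, a ≠ a'}.
Equivalently, take A + A and drop any sum 2a that is achievable ONLY as a + a for a ∈ A (i.e. sums representable only with equal summands).
Enumerate pairs (a, a') with a < a' (symmetric, so each unordered pair gives one sum; this covers all a ≠ a'):
  -2 + 1 = -1
  -2 + 4 = 2
  -2 + 5 = 3
  -2 + 7 = 5
  -2 + 8 = 6
  1 + 4 = 5
  1 + 5 = 6
  1 + 7 = 8
  1 + 8 = 9
  4 + 5 = 9
  4 + 7 = 11
  4 + 8 = 12
  5 + 7 = 12
  5 + 8 = 13
  7 + 8 = 15
Collected distinct sums: {-1, 2, 3, 5, 6, 8, 9, 11, 12, 13, 15}
|A +̂ A| = 11
(Reference bound: |A +̂ A| ≥ 2|A| - 3 for |A| ≥ 2, with |A| = 6 giving ≥ 9.)

|A +̂ A| = 11


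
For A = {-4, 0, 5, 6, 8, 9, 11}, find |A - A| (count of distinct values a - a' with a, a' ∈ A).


A - A = {a - a' : a, a' ∈ A}; |A| = 7.
Bounds: 2|A|-1 ≤ |A - A| ≤ |A|² - |A| + 1, i.e. 13 ≤ |A - A| ≤ 43.
Note: 0 ∈ A - A always (from a - a). The set is symmetric: if d ∈ A - A then -d ∈ A - A.
Enumerate nonzero differences d = a - a' with a > a' (then include -d):
Positive differences: {1, 2, 3, 4, 5, 6, 8, 9, 10, 11, 12, 13, 15}
Full difference set: {0} ∪ (positive diffs) ∪ (negative diffs).
|A - A| = 1 + 2·13 = 27 (matches direct enumeration: 27).

|A - A| = 27


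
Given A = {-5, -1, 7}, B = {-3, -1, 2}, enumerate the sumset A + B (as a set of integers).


A + B = {a + b : a ∈ A, b ∈ B}.
Enumerate all |A|·|B| = 3·3 = 9 pairs (a, b) and collect distinct sums.
a = -5: -5+-3=-8, -5+-1=-6, -5+2=-3
a = -1: -1+-3=-4, -1+-1=-2, -1+2=1
a = 7: 7+-3=4, 7+-1=6, 7+2=9
Collecting distinct sums: A + B = {-8, -6, -4, -3, -2, 1, 4, 6, 9}
|A + B| = 9

A + B = {-8, -6, -4, -3, -2, 1, 4, 6, 9}
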